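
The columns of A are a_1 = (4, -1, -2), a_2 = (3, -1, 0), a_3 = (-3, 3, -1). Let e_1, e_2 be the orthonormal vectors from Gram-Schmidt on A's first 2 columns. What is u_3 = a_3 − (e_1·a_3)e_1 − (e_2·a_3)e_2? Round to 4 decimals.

e_1 = a_1/‖a_1‖ = (4, -1, -2)/4.5826 = (0.8729, -0.2182, -0.4364).
r_{12} = e_1·a_2 = 2.8368.
u_2 = a_2 − 2.8368·e_1 = (0.5238, -0.3810, 1.2381).
‖u_2‖ = 1.3973, so e_2 = (0.3749, -0.2726, 0.8861).
r_{13} = e_1·a_3 = -2.8368; r_{23} = e_2·a_3 = -2.8286.
u_3 = a_3 + 2.8368·e_1 + 2.8286·e_2 = (0.5366, 1.6098, 0.2683).

u_3 = (0.5366, 1.6098, 0.2683)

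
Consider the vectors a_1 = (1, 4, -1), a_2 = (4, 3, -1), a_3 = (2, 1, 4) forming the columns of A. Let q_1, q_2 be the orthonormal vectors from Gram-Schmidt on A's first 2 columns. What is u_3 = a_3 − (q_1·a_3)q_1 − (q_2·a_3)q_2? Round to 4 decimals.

u_3 = (0.3184, 0.9553, 4.1397)

q_1 = a_1/‖a_1‖ = (1, 4, -1)/4.2426 = (0.2357, 0.9428, -0.2357).
r_{12} = q_1·a_2 = 4.0069.
u_2 = a_2 − 4.0069·q_1 = (3.0556, -0.7778, -0.0556).
‖u_2‖ = 3.1535, so q_2 = (0.9689, -0.2466, -0.0176).
r_{13} = q_1·a_3 = 0.4714; r_{23} = q_2·a_3 = 1.6208.
u_3 = a_3 − 0.4714·q_1 − 1.6208·q_2 = (0.3184, 0.9553, 4.1397).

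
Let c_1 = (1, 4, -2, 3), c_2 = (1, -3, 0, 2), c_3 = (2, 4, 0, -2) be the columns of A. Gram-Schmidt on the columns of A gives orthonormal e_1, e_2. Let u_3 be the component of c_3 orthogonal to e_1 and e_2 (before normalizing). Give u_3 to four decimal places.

c_1 = (1, 4, -2, 3); ‖c_1‖ = 5.4772, so e_1 = (0.1826, 0.7303, -0.3651, 0.5477).
e_1·c_2 = 0.1826·1 + 0.7303·(-3) + (-0.3651)·0 + 0.5477·2 = -0.9129.
u_2 = c_2 + 0.9129·e_1 = (1.1667, -2.3333, -0.3333, 2.5000).
‖u_2‖ = 3.6286, so e_2 = (0.3215, -0.6430, -0.0919, 0.6890).
e_1·c_3 = 0.1826·2 + 0.7303·4 + (-0.3651)·0 + 0.5477·(-2) = 2.1909; e_2·c_3 = 0.3215·2 + (-0.6430)·4 + (-0.0919)·0 + 0.6890·(-2) = -3.3071.
u_3 = c_3 − 2.1909·e_1 + 3.3071·e_2 = (2.6633, 0.2734, 0.4962, -0.9215).

u_3 = (2.6633, 0.2734, 0.4962, -0.9215)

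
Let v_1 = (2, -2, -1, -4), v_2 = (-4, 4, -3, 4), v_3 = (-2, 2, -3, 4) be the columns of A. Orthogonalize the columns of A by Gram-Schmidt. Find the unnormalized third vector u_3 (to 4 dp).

v_1 = (2, -2, -1, -4); ‖v_1‖ = 5.0000, so q_1 = (0.4000, -0.4000, -0.2000, -0.8000).
q_1·v_2 = 0.4000·(-4) + (-0.4000)·4 + (-0.2000)·(-3) + (-0.8000)·4 = -5.8000.
u_2 = v_2 + 5.8000·q_1 = (-1.6800, 1.6800, -4.1600, -0.6400).
‖u_2‖ = 4.8332, so q_2 = (-0.3476, 0.3476, -0.8607, -0.1324).
q_1·v_3 = 0.4000·(-2) + (-0.4000)·2 + (-0.2000)·(-3) + (-0.8000)·4 = -4.2000; q_2·v_3 = (-0.3476)·(-2) + 0.3476·2 + (-0.8607)·(-3) + (-0.1324)·4 = 3.4428.
u_3 = v_3 + 4.2000·q_1 − 3.4428·q_2 = (0.8767, -0.8767, -0.8767, 1.0959).

u_3 = (0.8767, -0.8767, -0.8767, 1.0959)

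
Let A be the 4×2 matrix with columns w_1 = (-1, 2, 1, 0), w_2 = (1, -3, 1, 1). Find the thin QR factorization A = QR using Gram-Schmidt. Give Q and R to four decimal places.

w_1 = (-1, 2, 1, 0); ‖w_1‖ = 2.4495, so q_1 = (-0.4082, 0.8165, 0.4082, 0.0000).
q_1·w_2 = (-0.4082)·1 + 0.8165·(-3) + 0.4082·1 + 0.0000·1 = -2.4495.
u_2 = w_2 + 2.4495·q_1 = (0.0000, -1.0000, 2.0000, 1.0000).
‖u_2‖ = 2.4495, so q_2 = (0.0000, -0.4082, 0.8165, 0.4082).

Q = [[-0.4082, 0.0000], [0.8165, -0.4082], [0.4082, 0.8165], [0.0000, 0.4082]], R = [[2.4495, -2.4495], [0.0000, 2.4495]]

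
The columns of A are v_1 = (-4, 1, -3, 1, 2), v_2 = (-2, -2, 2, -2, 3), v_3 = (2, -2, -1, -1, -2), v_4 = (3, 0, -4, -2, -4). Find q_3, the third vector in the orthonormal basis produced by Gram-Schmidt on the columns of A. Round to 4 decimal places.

q_3 = (0.0622, -0.6842, -0.5909, -0.3421, -0.2488)

v_1 = (-4, 1, -3, 1, 2); ‖v_1‖ = 5.5678, so q_1 = (-0.7184, 0.1796, -0.5388, 0.1796, 0.3592).
q_1·v_2 = (-0.7184)·(-2) + 0.1796·(-2) + (-0.5388)·2 + 0.1796·(-2) + 0.3592·3 = 0.7184.
u_2 = v_2 − 0.7184·q_1 = (-1.4839, -2.1290, 2.3871, -2.1290, 2.7419).
‖u_2‖ = 4.9481, so q_2 = (-0.2999, -0.4303, 0.4824, -0.4303, 0.5541).
q_1·v_3 = (-0.7184)·2 + 0.1796·(-2) + (-0.5388)·(-1) + 0.1796·(-1) + 0.3592·(-2) = -2.1553; q_2·v_3 = (-0.2999)·2 + (-0.4303)·(-2) + 0.4824·(-1) + (-0.4303)·(-1) + 0.5541·(-2) = -0.8997.
u_3 = v_3 + 2.1553·q_1 + 0.8997·q_2 = (0.1818, -2.0000, -1.7273, -1.0000, -0.7273).
‖u_3‖ = 2.9233, so q_3 = (0.0622, -0.6842, -0.5909, -0.3421, -0.2488).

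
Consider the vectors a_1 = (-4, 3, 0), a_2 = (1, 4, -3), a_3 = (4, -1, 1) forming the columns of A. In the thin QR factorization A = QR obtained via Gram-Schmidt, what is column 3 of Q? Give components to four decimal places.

q_3 = (0.3718, 0.4957, 0.7849)

a_1 = (-4, 3, 0); ‖a_1‖ = 5.0000, so q_1 = (-0.8000, 0.6000, 0.0000).
q_1·a_2 = (-0.8000)·1 + 0.6000·4 + 0.0000·(-3) = 1.6000.
u_2 = a_2 − 1.6000·q_1 = (2.2800, 3.0400, -3.0000).
‖u_2‖ = 4.8415, so q_2 = (0.4709, 0.6279, -0.6196).
q_1·a_3 = (-0.8000)·4 + 0.6000·(-1) + 0.0000·1 = -3.8000; q_2·a_3 = 0.4709·4 + 0.6279·(-1) + (-0.6196)·1 = 0.6362.
u_3 = a_3 + 3.8000·q_1 − 0.6362·q_2 = (0.6604, 0.8805, 1.3942).
‖u_3‖ = 1.7763, so q_3 = (0.3718, 0.4957, 0.7849).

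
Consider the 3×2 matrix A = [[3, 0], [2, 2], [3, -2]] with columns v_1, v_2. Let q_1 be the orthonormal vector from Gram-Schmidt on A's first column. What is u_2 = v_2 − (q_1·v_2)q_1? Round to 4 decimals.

v_1 = (3, 2, 3); ‖v_1‖ = 4.6904, so q_1 = (0.6396, 0.4264, 0.6396).
q_1·v_2 = 0.6396·0 + 0.4264·2 + 0.6396·(-2) = -0.4264.
u_2 = v_2 + 0.4264·q_1 = (0.2727, 2.1818, -1.7273).

u_2 = (0.2727, 2.1818, -1.7273)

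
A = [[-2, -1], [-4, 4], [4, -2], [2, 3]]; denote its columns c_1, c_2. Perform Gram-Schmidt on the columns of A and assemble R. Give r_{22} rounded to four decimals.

q_1 = c_1/‖c_1‖ = (-2, -4, 4, 2)/6.3246 = (-0.3162, -0.6325, 0.6325, 0.3162).
r_{12} = q_1·c_2 = -2.5298.
u_2 = c_2 + 2.5298·q_1 = (-1.8000, 2.4000, -0.4000, 3.8000).
r_{22} = ‖u_2‖ = 4.8580.

r_{22} = 4.8580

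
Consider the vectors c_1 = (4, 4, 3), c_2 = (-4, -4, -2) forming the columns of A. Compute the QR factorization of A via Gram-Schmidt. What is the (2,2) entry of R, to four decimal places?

c_1 = (4, 4, 3); ‖c_1‖ = 6.4031, so q_1 = (0.6247, 0.6247, 0.4685).
q_1·c_2 = 0.6247·(-4) + 0.6247·(-4) + 0.4685·(-2) = -5.9346.
u_2 = c_2 + 5.9346·q_1 = (-0.2927, -0.2927, 0.7805).
r_{22} = ‖u_2‖ = 0.8835.

r_{22} = 0.8835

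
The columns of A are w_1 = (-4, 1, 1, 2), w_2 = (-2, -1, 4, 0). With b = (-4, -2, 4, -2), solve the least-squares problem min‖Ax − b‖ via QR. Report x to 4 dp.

x = (0.0235, 1.2258)

w_1 = (-4, 1, 1, 2); ‖w_1‖ = 4.6904, so q_1 = (-0.8528, 0.2132, 0.2132, 0.4264).
q_1·w_2 = (-0.8528)·(-2) + 0.2132·(-1) + 0.2132·4 + 0.4264·0 = 2.3452.
u_2 = w_2 − 2.3452·q_1 = (0.0000, -1.5000, 3.5000, -1.0000).
‖u_2‖ = 3.9370, so q_2 = (0.0000, -0.3810, 0.8890, -0.2540).
Qᵀb = (2.9848, 4.8260).
Back-substitute: x_2 = 4.8260/3.9370 = 1.2258.
x_1 = (2.9848 − 2.3452·1.2258)/4.6904 = 0.0235.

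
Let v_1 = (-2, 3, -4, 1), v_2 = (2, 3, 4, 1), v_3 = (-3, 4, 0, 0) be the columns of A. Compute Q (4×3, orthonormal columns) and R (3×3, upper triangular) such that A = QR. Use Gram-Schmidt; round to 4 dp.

Q = [[-0.3651, 0.2582, -0.8090], [0.5477, 0.7746, 0.1348], [-0.7303, 0.5164, 0.4045], [0.1826, 0.2582, -0.4045]], R = [[5.4772, -1.8257, 3.2863], [0.0000, 5.1640, 2.3238], [0.0000, 0.0000, 2.9665]]

q_1 = v_1/‖v_1‖ = (-2, 3, -4, 1)/5.4772 = (-0.3651, 0.5477, -0.7303, 0.1826).
r_{12} = q_1·v_2 = -1.8257.
u_2 = v_2 + 1.8257·q_1 = (1.3333, 4.0000, 2.6667, 1.3333).
‖u_2‖ = 5.1640, so q_2 = (0.2582, 0.7746, 0.5164, 0.2582).
r_{13} = q_1·v_3 = 3.2863; r_{23} = q_2·v_3 = 2.3238.
u_3 = v_3 − 3.2863·q_1 − 2.3238·q_2 = (-2.4000, 0.4000, 1.2000, -1.2000).
‖u_3‖ = 2.9665, so q_3 = (-0.8090, 0.1348, 0.4045, -0.4045).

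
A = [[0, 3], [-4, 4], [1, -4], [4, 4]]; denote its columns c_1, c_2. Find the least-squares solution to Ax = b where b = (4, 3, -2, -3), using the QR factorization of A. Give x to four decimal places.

c_1 = (0, -4, 1, 4); ‖c_1‖ = 5.7446, so q_1 = (0.0000, -0.6963, 0.1741, 0.6963).
q_1·c_2 = 0.0000·3 + (-0.6963)·4 + 0.1741·(-4) + 0.6963·4 = -0.6963.
u_2 = c_2 + 0.6963·q_1 = (3.0000, 3.5152, -3.8788, 4.4848).
‖u_2‖ = 7.5177, so q_2 = (0.3991, 0.4676, -0.5160, 0.5966).
Qᵀb = (-4.5260, 2.2412).
Back-substitute: x_2 = 2.2412/7.5177 = 0.2981.
x_1 = (-4.5260 + 0.6963·0.2981)/5.7446 = -0.7517.

x = (-0.7517, 0.2981)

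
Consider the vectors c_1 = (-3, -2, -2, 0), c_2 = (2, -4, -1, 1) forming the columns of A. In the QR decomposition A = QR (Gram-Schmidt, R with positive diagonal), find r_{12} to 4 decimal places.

r_{12} = 0.9701

q_1 = c_1/‖c_1‖ = (-3, -2, -2, 0)/4.1231 = (-0.7276, -0.4851, -0.4851, 0.0000).
r_{12} = q_1·c_2 = 0.9701.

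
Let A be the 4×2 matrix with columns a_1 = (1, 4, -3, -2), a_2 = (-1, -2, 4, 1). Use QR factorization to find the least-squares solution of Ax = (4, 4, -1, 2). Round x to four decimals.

x = (0.7328, 0.1298)

a_1 = (1, 4, -3, -2); ‖a_1‖ = 5.4772, so q_1 = (0.1826, 0.7303, -0.5477, -0.3651).
q_1·a_2 = 0.1826·(-1) + 0.7303·(-2) + (-0.5477)·4 + (-0.3651)·1 = -4.1992.
u_2 = a_2 + 4.1992·q_1 = (-0.2333, 1.0667, 1.7000, -0.5333).
‖u_2‖ = 2.0897, so q_2 = (-0.1117, 0.5105, 0.8135, -0.2552).
Qᵀb = (3.4689, 0.2712).
Back-substitute: x_2 = 0.2712/2.0897 = 0.1298.
x_1 = (3.4689 + 4.1992·0.1298)/5.4772 = 0.7328.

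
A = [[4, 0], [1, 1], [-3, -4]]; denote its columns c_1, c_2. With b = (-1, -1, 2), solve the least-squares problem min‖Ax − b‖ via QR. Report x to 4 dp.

x = (-0.2564, -0.3333)

q_1 = c_1/‖c_1‖ = (4, 1, -3)/5.0990 = (0.7845, 0.1961, -0.5883).
r_{12} = q_1·c_2 = 2.5495.
u_2 = c_2 − 2.5495·q_1 = (-2.0000, 0.5000, -2.5000).
‖u_2‖ = 3.2404, so q_2 = (-0.6172, 0.1543, -0.7715).
Qᵀb = (-2.1573, -1.0801).
Back-substitute: x_2 = -1.0801/3.2404 = -0.3333.
x_1 = (-2.1573 − 2.5495·(-0.3333))/5.0990 = -0.2564.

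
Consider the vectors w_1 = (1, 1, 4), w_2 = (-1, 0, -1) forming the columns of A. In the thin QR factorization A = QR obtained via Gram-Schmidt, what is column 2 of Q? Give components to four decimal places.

e_2 = (-0.9239, 0.3553, 0.1421)

w_1 = (1, 1, 4); ‖w_1‖ = 4.2426, so e_1 = (0.2357, 0.2357, 0.9428).
e_1·w_2 = 0.2357·(-1) + 0.2357·0 + 0.9428·(-1) = -1.1785.
u_2 = w_2 + 1.1785·e_1 = (-0.7222, 0.2778, 0.1111).
‖u_2‖ = 0.7817, so e_2 = (-0.9239, 0.3553, 0.1421).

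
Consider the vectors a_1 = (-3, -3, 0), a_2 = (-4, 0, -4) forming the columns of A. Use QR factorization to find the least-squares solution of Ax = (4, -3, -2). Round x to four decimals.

q_1 = a_1/‖a_1‖ = (-3, -3, 0)/4.2426 = (-0.7071, -0.7071, 0.0000).
r_{12} = q_1·a_2 = 2.8284.
u_2 = a_2 − 2.8284·q_1 = (-2.0000, 2.0000, -4.0000).
‖u_2‖ = 4.8990, so q_2 = (-0.4082, 0.4082, -0.8165).
Qᵀb = (-0.7071, -1.2247).
Back-substitute: x_2 = -1.2247/4.8990 = -0.2500.
x_1 = (-0.7071 − 2.8284·(-0.2500))/4.2426 = 0.0000.

x = (0.0000, -0.2500)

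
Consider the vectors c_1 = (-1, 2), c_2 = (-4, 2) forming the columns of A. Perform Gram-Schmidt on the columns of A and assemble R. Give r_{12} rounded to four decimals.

r_{12} = 3.5777

q_1 = c_1/‖c_1‖ = (-1, 2)/2.2361 = (-0.4472, 0.8944).
r_{12} = q_1·c_2 = 3.5777.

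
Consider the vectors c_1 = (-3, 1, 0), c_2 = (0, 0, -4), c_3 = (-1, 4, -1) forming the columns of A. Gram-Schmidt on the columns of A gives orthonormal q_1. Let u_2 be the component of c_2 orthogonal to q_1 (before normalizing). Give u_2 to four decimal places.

q_1 = c_1/‖c_1‖ = (-3, 1, 0)/3.1623 = (-0.9487, 0.3162, 0.0000).
r_{12} = q_1·c_2 = 0.0000.
u_2 = c_2 + 0.0000·q_1 = (0.0000, 0.0000, -4.0000).

u_2 = (0.0000, 0.0000, -4.0000)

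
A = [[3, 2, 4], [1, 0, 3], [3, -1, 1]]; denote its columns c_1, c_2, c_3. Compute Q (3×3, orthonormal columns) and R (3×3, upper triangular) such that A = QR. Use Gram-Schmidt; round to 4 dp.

Q = [[0.6882, 0.7174, -0.1078], [0.2294, -0.0742, 0.9705], [0.6882, -0.6927, -0.2157]], R = [[4.3589, 0.6882, 4.1295], [0.0000, 2.1275, 1.9543], [0.0000, 0.0000, 2.2645]]

c_1 = (3, 1, 3); ‖c_1‖ = 4.3589, so e_1 = (0.6882, 0.2294, 0.6882).
e_1·c_2 = 0.6882·2 + 0.2294·0 + 0.6882·(-1) = 0.6882.
u_2 = c_2 − 0.6882·e_1 = (1.5263, -0.1579, -1.4737).
‖u_2‖ = 2.1275, so e_2 = (0.7174, -0.0742, -0.6927).
e_1·c_3 = 0.6882·4 + 0.2294·3 + 0.6882·1 = 4.1295; e_2·c_3 = 0.7174·4 + (-0.0742)·3 + (-0.6927)·1 = 1.9543.
u_3 = c_3 − 4.1295·e_1 − 1.9543·e_2 = (-0.2442, 2.1977, -0.4884).
‖u_3‖ = 2.2645, so e_3 = (-0.1078, 0.9705, -0.2157).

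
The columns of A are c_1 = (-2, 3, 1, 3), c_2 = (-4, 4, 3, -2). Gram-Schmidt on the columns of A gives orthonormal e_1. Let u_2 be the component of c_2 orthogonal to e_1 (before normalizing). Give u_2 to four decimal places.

u_2 = (-2.5217, 1.7826, 2.2609, -4.2174)

c_1 = (-2, 3, 1, 3); ‖c_1‖ = 4.7958, so e_1 = (-0.4170, 0.6255, 0.2085, 0.6255).
e_1·c_2 = (-0.4170)·(-4) + 0.6255·4 + 0.2085·3 + 0.6255·(-2) = 3.5447.
u_2 = c_2 − 3.5447·e_1 = (-2.5217, 1.7826, 2.2609, -4.2174).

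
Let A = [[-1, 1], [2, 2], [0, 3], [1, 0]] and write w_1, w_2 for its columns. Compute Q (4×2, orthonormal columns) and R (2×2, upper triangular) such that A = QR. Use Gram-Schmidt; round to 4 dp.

Q = [[-0.4082, 0.4243], [0.8165, 0.2828], [0.0000, 0.8485], [0.4082, -0.1414]], R = [[2.4495, 1.2247], [0.0000, 3.5355]]

q_1 = w_1/‖w_1‖ = (-1, 2, 0, 1)/2.4495 = (-0.4082, 0.8165, 0.0000, 0.4082).
r_{12} = q_1·w_2 = 1.2247.
u_2 = w_2 − 1.2247·q_1 = (1.5000, 1.0000, 3.0000, -0.5000).
‖u_2‖ = 3.5355, so q_2 = (0.4243, 0.2828, 0.8485, -0.1414).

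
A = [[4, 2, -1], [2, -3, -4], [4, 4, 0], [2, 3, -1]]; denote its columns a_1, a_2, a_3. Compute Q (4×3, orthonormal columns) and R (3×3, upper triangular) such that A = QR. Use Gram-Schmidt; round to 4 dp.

q_1 = a_1/‖a_1‖ = (4, 2, 4, 2)/6.3246 = (0.6325, 0.3162, 0.6325, 0.3162).
r_{12} = q_1·a_2 = 3.7947.
u_2 = a_2 − 3.7947·q_1 = (-0.4000, -4.2000, 1.6000, 1.8000).
‖u_2‖ = 4.8580, so q_2 = (-0.0823, -0.8646, 0.3294, 0.3705).
r_{13} = q_1·a_3 = -2.2136; r_{23} = q_2·a_3 = 3.1700.
u_3 = a_3 + 2.2136·q_1 − 3.1700·q_2 = (0.6610, -0.5593, 0.3559, -1.4746).
‖u_3‖ = 1.7467, so q_3 = (0.3784, -0.3202, 0.2038, -0.8442).

Q = [[0.6325, -0.0823, 0.3784], [0.3162, -0.8646, -0.3202], [0.6325, 0.3294, 0.2038], [0.3162, 0.3705, -0.8442]], R = [[6.3246, 3.7947, -2.2136], [0.0000, 4.8580, 3.1700], [0.0000, 0.0000, 1.7467]]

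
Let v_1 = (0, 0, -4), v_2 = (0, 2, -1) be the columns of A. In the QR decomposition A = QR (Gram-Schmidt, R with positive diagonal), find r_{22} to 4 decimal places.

v_1 = (0, 0, -4); ‖v_1‖ = 4.0000, so e_1 = (0.0000, 0.0000, -1.0000).
e_1·v_2 = 0.0000·0 + 0.0000·2 + (-1.0000)·(-1) = 1.0000.
u_2 = v_2 − 1.0000·e_1 = (0.0000, 2.0000, 0.0000).
r_{22} = ‖u_2‖ = 2.0000.

r_{22} = 2.0000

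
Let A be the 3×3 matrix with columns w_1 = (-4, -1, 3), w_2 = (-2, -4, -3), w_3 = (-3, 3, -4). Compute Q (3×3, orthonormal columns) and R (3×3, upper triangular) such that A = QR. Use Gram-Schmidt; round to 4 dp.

e_1 = w_1/‖w_1‖ = (-4, -1, 3)/5.0990 = (-0.7845, -0.1961, 0.5883).
r_{12} = e_1·w_2 = 0.5883.
u_2 = w_2 − 0.5883·e_1 = (-1.5385, -3.8846, -3.3462).
‖u_2‖ = 5.3529, so e_2 = (-0.2874, -0.7257, -0.6251).
r_{13} = e_1·w_3 = -0.5883; r_{23} = e_2·w_3 = 1.1855.
u_3 = w_3 + 0.5883·e_1 − 1.1855·e_2 = (-3.1208, 3.7450, -2.9128).
‖u_3‖ = 5.6788, so e_3 = (-0.5496, 0.6595, -0.5129).

Q = [[-0.7845, -0.2874, -0.5496], [-0.1961, -0.7257, 0.6595], [0.5883, -0.6251, -0.5129]], R = [[5.0990, 0.5883, -0.5883], [0.0000, 5.3529, 1.1855], [0.0000, 0.0000, 5.6788]]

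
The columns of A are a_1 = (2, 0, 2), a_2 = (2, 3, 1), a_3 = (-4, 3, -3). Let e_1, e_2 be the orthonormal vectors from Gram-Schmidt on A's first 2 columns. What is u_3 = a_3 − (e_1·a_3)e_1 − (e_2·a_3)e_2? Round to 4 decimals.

a_1 = (2, 0, 2); ‖a_1‖ = 2.8284, so e_1 = (0.7071, 0.0000, 0.7071).
e_1·a_2 = 0.7071·2 + 0.0000·3 + 0.7071·1 = 2.1213.
u_2 = a_2 − 2.1213·e_1 = (0.5000, 3.0000, -0.5000).
‖u_2‖ = 3.0822, so e_2 = (0.1622, 0.9733, -0.1622).
e_1·a_3 = 0.7071·(-4) + 0.0000·3 + 0.7071·(-3) = -4.9497; e_2·a_3 = 0.1622·(-4) + 0.9733·3 + (-0.1622)·(-3) = 2.7578.
u_3 = a_3 + 4.9497·e_1 − 2.7578·e_2 = (-0.9474, 0.3158, 0.9474).

u_3 = (-0.9474, 0.3158, 0.9474)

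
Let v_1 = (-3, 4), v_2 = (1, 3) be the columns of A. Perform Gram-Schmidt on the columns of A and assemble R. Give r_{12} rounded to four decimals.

r_{12} = 1.8000

v_1 = (-3, 4); ‖v_1‖ = 5.0000, so q_1 = (-0.6000, 0.8000).
r_{12} = q_1·v_2 = 1.8000.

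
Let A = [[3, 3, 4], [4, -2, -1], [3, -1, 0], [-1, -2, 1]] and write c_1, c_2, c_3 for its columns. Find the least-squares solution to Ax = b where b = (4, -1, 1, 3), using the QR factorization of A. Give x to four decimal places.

x = (-0.0908, -0.6757, 1.5969)

c_1 = (3, 4, 3, -1); ‖c_1‖ = 5.9161, so q_1 = (0.5071, 0.6761, 0.5071, -0.1690).
q_1·c_2 = 0.5071·3 + 0.6761·(-2) + 0.5071·(-1) + (-0.1690)·(-2) = 0.0000.
u_2 = c_2 − 0.0000·q_1 = (3.0000, -2.0000, -1.0000, -2.0000).
‖u_2‖ = 4.2426, so q_2 = (0.7071, -0.4714, -0.2357, -0.4714).
q_1·c_3 = 0.5071·4 + 0.6761·(-1) + 0.5071·0 + (-0.1690)·1 = 1.1832; q_2·c_3 = 0.7071·4 + (-0.4714)·(-1) + (-0.2357)·0 + (-0.4714)·1 = 2.8284.
u_3 = c_3 − 1.1832·q_1 − 2.8284·q_2 = (1.4000, -0.4667, 0.0667, 2.5333).
‖u_3‖ = 2.9326, so q_3 = (0.4774, -0.1591, 0.0227, 0.8639).
Qᵀb = (1.3522, 1.6499, 4.6830).
Back-substitute: x_3 = 4.6830/2.9326 = 1.5969.
x_2 = (1.6499 − 2.8284·1.5969)/4.2426 = -0.6757.
x_1 = (1.3522 − 0.0000·(-0.6757) − 1.1832·1.5969)/5.9161 = -0.0908.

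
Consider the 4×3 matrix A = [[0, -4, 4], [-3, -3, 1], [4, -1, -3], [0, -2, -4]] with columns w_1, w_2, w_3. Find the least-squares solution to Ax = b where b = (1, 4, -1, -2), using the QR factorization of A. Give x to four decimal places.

q_1 = w_1/‖w_1‖ = (0, -3, 4, 0)/5.0000 = (0.0000, -0.6000, 0.8000, 0.0000).
r_{12} = q_1·w_2 = 1.0000.
u_2 = w_2 − 1.0000·q_1 = (-4.0000, -2.4000, -1.8000, -2.0000).
‖u_2‖ = 5.3852, so q_2 = (-0.7428, -0.4457, -0.3343, -0.3714).
r_{13} = q_1·w_3 = -3.0000; r_{23} = q_2·w_3 = -0.9285.
u_3 = w_3 + 3.0000·q_1 + 0.9285·q_2 = (3.3103, -1.2138, -0.9103, -4.3448).
‖u_3‖ = 5.6690, so q_3 = (0.5839, -0.2141, -0.1606, -0.7664).
Qᵀb = (-3.2000, -1.4484, 1.4209).
Back-substitute: x_3 = 1.4209/5.6690 = 0.2506.
x_2 = (-1.4484 + 0.9285·0.2506)/5.3852 = -0.2258.
x_1 = (-3.2000 − 1.0000·(-0.2258) + 3.0000·0.2506)/5.0000 = -0.4445.

x = (-0.4445, -0.2258, 0.2506)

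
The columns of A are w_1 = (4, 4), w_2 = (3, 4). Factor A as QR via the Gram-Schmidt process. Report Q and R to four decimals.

e_1 = w_1/‖w_1‖ = (4, 4)/5.6569 = (0.7071, 0.7071).
r_{12} = e_1·w_2 = 4.9497.
u_2 = w_2 − 4.9497·e_1 = (-0.5000, 0.5000).
‖u_2‖ = 0.7071, so e_2 = (-0.7071, 0.7071).

Q = [[0.7071, -0.7071], [0.7071, 0.7071]], R = [[5.6569, 4.9497], [0.0000, 0.7071]]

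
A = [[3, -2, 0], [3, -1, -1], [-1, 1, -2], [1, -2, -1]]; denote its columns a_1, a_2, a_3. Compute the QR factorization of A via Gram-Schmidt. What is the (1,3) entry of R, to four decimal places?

r_{13} = -0.4472

a_1 = (3, 3, -1, 1); ‖a_1‖ = 4.4721, so e_1 = (0.6708, 0.6708, -0.2236, 0.2236).
r_{13} = e_1·a_3 = -0.4472.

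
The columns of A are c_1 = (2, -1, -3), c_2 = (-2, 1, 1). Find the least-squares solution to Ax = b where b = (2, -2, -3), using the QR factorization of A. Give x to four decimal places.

c_1 = (2, -1, -3); ‖c_1‖ = 3.7417, so q_1 = (0.5345, -0.2673, -0.8018).
q_1·c_2 = 0.5345·(-2) + (-0.2673)·1 + (-0.8018)·1 = -2.1381.
u_2 = c_2 + 2.1381·q_1 = (-0.8571, 0.4286, -0.7143).
‖u_2‖ = 1.1952, so q_2 = (-0.7171, 0.3586, -0.5976).
Qᵀb = (4.0089, -0.3586).
Back-substitute: x_2 = -0.3586/1.1952 = -0.3000.
x_1 = (4.0089 + 2.1381·(-0.3000))/3.7417 = 0.9000.

x = (0.9000, -0.3000)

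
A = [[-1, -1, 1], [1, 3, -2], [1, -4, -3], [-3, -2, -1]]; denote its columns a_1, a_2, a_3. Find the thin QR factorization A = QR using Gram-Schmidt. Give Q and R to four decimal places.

e_1 = a_1/‖a_1‖ = (-1, 1, 1, -3)/3.4641 = (-0.2887, 0.2887, 0.2887, -0.8660).
r_{12} = e_1·a_2 = 1.7321.
u_2 = a_2 − 1.7321·e_1 = (-0.5000, 2.5000, -4.5000, -0.5000).
‖u_2‖ = 5.1962, so e_2 = (-0.0962, 0.4811, -0.8660, -0.0962).
r_{13} = e_1·a_3 = -0.8660; r_{23} = e_2·a_3 = 1.6358.
u_3 = a_3 + 0.8660·e_1 − 1.6358·e_2 = (0.9074, -2.5370, -1.3333, -1.5926).
‖u_3‖ = 3.4021, so e_3 = (0.2667, -0.7457, -0.3919, -0.4681).

Q = [[-0.2887, -0.0962, 0.2667], [0.2887, 0.4811, -0.7457], [0.2887, -0.8660, -0.3919], [-0.8660, -0.0962, -0.4681]], R = [[3.4641, 1.7321, -0.8660], [0.0000, 5.1962, 1.6358], [0.0000, 0.0000, 3.4021]]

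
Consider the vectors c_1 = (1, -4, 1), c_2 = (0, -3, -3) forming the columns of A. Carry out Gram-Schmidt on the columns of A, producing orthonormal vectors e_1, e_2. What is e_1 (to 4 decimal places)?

e_1 = (0.2357, -0.9428, 0.2357)

c_1 = (1, -4, 1); ‖c_1‖ = 4.2426, so e_1 = (0.2357, -0.9428, 0.2357).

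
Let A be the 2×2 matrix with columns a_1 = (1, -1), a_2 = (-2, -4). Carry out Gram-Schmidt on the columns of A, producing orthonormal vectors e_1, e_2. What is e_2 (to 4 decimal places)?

e_1 = a_1/‖a_1‖ = (1, -1)/1.4142 = (0.7071, -0.7071).
r_{12} = e_1·a_2 = 1.4142.
u_2 = a_2 − 1.4142·e_1 = (-3.0000, -3.0000).
‖u_2‖ = 4.2426, so e_2 = (-0.7071, -0.7071).

e_2 = (-0.7071, -0.7071)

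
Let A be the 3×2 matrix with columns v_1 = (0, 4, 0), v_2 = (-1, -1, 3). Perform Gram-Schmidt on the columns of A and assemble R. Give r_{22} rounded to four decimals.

r_{22} = 3.1623

v_1 = (0, 4, 0); ‖v_1‖ = 4.0000, so q_1 = (0.0000, 1.0000, 0.0000).
q_1·v_2 = 0.0000·(-1) + 1.0000·(-1) + 0.0000·3 = -1.0000.
u_2 = v_2 + 1.0000·q_1 = (-1.0000, 0.0000, 3.0000).
r_{22} = ‖u_2‖ = 3.1623.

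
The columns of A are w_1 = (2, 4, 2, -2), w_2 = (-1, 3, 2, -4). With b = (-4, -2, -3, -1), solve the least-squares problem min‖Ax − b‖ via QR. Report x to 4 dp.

x = (-1.4382, 0.9213)

q_1 = w_1/‖w_1‖ = (2, 4, 2, -2)/5.2915 = (0.3780, 0.7559, 0.3780, -0.3780).
r_{12} = q_1·w_2 = 4.1576.
u_2 = w_2 − 4.1576·q_1 = (-2.5714, -0.1429, 0.4286, -2.4286).
‖u_2‖ = 3.5657, so q_2 = (-0.7212, -0.0401, 0.1202, -0.6811).
Qᵀb = (-3.7796, 3.2853).
Back-substitute: x_2 = 3.2853/3.5657 = 0.9213.
x_1 = (-3.7796 − 4.1576·0.9213)/5.2915 = -1.4382.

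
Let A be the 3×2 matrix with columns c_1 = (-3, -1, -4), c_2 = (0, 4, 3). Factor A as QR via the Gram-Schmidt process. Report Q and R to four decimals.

Q = [[-0.5883, -0.4742], [-0.1961, 0.8695], [-0.7845, 0.1383]], R = [[5.0990, -3.1379], [0.0000, 3.8928]]

q_1 = c_1/‖c_1‖ = (-3, -1, -4)/5.0990 = (-0.5883, -0.1961, -0.7845).
r_{12} = q_1·c_2 = -3.1379.
u_2 = c_2 + 3.1379·q_1 = (-1.8462, 3.3846, 0.5385).
‖u_2‖ = 3.8928, so q_2 = (-0.4742, 0.8695, 0.1383).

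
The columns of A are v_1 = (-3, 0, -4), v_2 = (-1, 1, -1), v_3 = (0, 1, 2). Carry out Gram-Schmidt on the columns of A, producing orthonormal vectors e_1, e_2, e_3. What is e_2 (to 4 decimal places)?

v_1 = (-3, 0, -4); ‖v_1‖ = 5.0000, so e_1 = (-0.6000, 0.0000, -0.8000).
e_1·v_2 = (-0.6000)·(-1) + 0.0000·1 + (-0.8000)·(-1) = 1.4000.
u_2 = v_2 − 1.4000·e_1 = (-0.1600, 1.0000, 0.1200).
‖u_2‖ = 1.0198, so e_2 = (-0.1569, 0.9806, 0.1177).

e_2 = (-0.1569, 0.9806, 0.1177)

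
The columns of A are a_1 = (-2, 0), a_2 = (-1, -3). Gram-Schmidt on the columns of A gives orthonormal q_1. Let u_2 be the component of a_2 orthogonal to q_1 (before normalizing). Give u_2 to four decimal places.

u_2 = (0.0000, -3.0000)

q_1 = a_1/‖a_1‖ = (-2, 0)/2.0000 = (-1.0000, 0.0000).
r_{12} = q_1·a_2 = 1.0000.
u_2 = a_2 − 1.0000·q_1 = (0.0000, -3.0000).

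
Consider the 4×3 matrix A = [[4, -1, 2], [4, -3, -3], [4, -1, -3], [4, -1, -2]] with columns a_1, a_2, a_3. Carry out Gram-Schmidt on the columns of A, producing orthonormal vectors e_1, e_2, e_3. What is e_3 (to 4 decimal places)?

a_1 = (4, 4, 4, 4); ‖a_1‖ = 8.0000, so e_1 = (0.5000, 0.5000, 0.5000, 0.5000).
e_1·a_2 = 0.5000·(-1) + 0.5000·(-3) + 0.5000·(-1) + 0.5000·(-1) = -3.0000.
u_2 = a_2 + 3.0000·e_1 = (0.5000, -1.5000, 0.5000, 0.5000).
‖u_2‖ = 1.7321, so e_2 = (0.2887, -0.8660, 0.2887, 0.2887).
e_1·a_3 = 0.5000·2 + 0.5000·(-3) + 0.5000·(-3) + 0.5000·(-2) = -3.0000; e_2·a_3 = 0.2887·2 + (-0.8660)·(-3) + 0.2887·(-3) + 0.2887·(-2) = 1.7321.
u_3 = a_3 + 3.0000·e_1 − 1.7321·e_2 = (3.0000, 0.0000, -2.0000, -1.0000).
‖u_3‖ = 3.7417, so e_3 = (0.8018, 0.0000, -0.5345, -0.2673).

e_3 = (0.8018, 0.0000, -0.5345, -0.2673)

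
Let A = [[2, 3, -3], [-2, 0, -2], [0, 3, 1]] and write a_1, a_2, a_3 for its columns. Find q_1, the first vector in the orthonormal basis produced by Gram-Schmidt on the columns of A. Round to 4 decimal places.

q_1 = a_1/‖a_1‖ = (2, -2, 0)/2.8284 = (0.7071, -0.7071, 0.0000).

q_1 = (0.7071, -0.7071, 0.0000)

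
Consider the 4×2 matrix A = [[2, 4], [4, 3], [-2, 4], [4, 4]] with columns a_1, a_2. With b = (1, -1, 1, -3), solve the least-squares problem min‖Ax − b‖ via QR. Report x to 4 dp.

q_1 = a_1/‖a_1‖ = (2, 4, -2, 4)/6.3246 = (0.3162, 0.6325, -0.3162, 0.6325).
r_{12} = q_1·a_2 = 4.4272.
u_2 = a_2 − 4.4272·q_1 = (2.6000, 0.2000, 5.4000, 1.2000).
‖u_2‖ = 6.1156, so q_2 = (0.4251, 0.0327, 0.8830, 0.1962).
Qᵀb = (-2.5298, 0.6868).
Back-substitute: x_2 = 0.6868/6.1156 = 0.1123.
x_1 = (-2.5298 − 4.4272·0.1123)/6.3246 = -0.4786.

x = (-0.4786, 0.1123)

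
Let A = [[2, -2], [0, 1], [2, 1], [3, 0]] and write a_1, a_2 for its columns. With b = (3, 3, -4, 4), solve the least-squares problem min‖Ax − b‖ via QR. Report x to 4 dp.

q_1 = a_1/‖a_1‖ = (2, 0, 2, 3)/4.1231 = (0.4851, 0.0000, 0.4851, 0.7276).
r_{12} = q_1·a_2 = -0.4851.
u_2 = a_2 + 0.4851·q_1 = (-1.7647, 1.0000, 1.2353, 0.3529).
‖u_2‖ = 2.4010, so q_2 = (-0.7350, 0.4165, 0.5145, 0.1470).
Qᵀb = (2.4254, -2.4255).
Back-substitute: x_2 = -2.4255/2.4010 = -1.0102.
x_1 = (2.4254 + 0.4851·(-1.0102))/4.1231 = 0.4694.

x = (0.4694, -1.0102)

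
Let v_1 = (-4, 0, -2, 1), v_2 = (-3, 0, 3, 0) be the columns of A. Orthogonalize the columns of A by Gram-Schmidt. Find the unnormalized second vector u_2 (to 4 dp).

v_1 = (-4, 0, -2, 1); ‖v_1‖ = 4.5826, so q_1 = (-0.8729, 0.0000, -0.4364, 0.2182).
q_1·v_2 = (-0.8729)·(-3) + 0.0000·0 + (-0.4364)·3 + 0.2182·0 = 1.3093.
u_2 = v_2 − 1.3093·q_1 = (-1.8571, 0.0000, 3.5714, -0.2857).

u_2 = (-1.8571, 0.0000, 3.5714, -0.2857)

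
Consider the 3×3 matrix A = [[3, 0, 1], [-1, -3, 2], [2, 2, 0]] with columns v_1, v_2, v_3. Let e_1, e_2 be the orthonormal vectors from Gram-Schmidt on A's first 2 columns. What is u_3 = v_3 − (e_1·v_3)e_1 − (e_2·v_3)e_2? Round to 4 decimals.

u_3 = (-0.2406, 0.3609, 0.5414)

v_1 = (3, -1, 2); ‖v_1‖ = 3.7417, so e_1 = (0.8018, -0.2673, 0.5345).
e_1·v_2 = 0.8018·0 + (-0.2673)·(-3) + 0.5345·2 = 1.8708.
u_2 = v_2 − 1.8708·e_1 = (-1.5000, -2.5000, 1.0000).
‖u_2‖ = 3.0822, so e_2 = (-0.4867, -0.8111, 0.3244).
e_1·v_3 = 0.8018·1 + (-0.2673)·2 + 0.5345·0 = 0.2673; e_2·v_3 = (-0.4867)·1 + (-0.8111)·2 + 0.3244·0 = -2.1089.
u_3 = v_3 − 0.2673·e_1 + 2.1089·e_2 = (-0.2406, 0.3609, 0.5414).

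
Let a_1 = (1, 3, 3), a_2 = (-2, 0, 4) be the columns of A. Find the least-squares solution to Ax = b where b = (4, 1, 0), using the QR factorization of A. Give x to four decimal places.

x = (0.7857, -0.7929)

a_1 = (1, 3, 3); ‖a_1‖ = 4.3589, so e_1 = (0.2294, 0.6882, 0.6882).
e_1·a_2 = 0.2294·(-2) + 0.6882·0 + 0.6882·4 = 2.2942.
u_2 = a_2 − 2.2942·e_1 = (-2.5263, -1.5789, 2.4211).
‖u_2‖ = 3.8389, so e_2 = (-0.6581, -0.4113, 0.6307).
Qᵀb = (1.6059, -3.0437).
Back-substitute: x_2 = -3.0437/3.8389 = -0.7929.
x_1 = (1.6059 − 2.2942·(-0.7929))/4.3589 = 0.7857.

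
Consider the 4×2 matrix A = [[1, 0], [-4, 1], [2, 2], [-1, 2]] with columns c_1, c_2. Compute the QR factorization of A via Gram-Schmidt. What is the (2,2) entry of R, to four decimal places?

r_{22} = 2.9695

c_1 = (1, -4, 2, -1); ‖c_1‖ = 4.6904, so e_1 = (0.2132, -0.8528, 0.4264, -0.2132).
e_1·c_2 = 0.2132·0 + (-0.8528)·1 + 0.4264·2 + (-0.2132)·2 = -0.4264.
u_2 = c_2 + 0.4264·e_1 = (0.0909, 0.6364, 2.1818, 1.9091).
r_{22} = ‖u_2‖ = 2.9695.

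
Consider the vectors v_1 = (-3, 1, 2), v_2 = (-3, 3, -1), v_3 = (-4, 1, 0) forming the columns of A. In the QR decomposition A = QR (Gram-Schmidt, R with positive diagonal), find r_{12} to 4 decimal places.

v_1 = (-3, 1, 2); ‖v_1‖ = 3.7417, so e_1 = (-0.8018, 0.2673, 0.5345).
r_{12} = e_1·v_2 = 2.6726.

r_{12} = 2.6726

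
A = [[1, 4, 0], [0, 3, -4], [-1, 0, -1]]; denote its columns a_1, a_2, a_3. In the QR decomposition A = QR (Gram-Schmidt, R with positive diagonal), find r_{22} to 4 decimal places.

r_{22} = 4.1231

a_1 = (1, 0, -1); ‖a_1‖ = 1.4142, so e_1 = (0.7071, 0.0000, -0.7071).
e_1·a_2 = 0.7071·4 + 0.0000·3 + (-0.7071)·0 = 2.8284.
u_2 = a_2 − 2.8284·e_1 = (2.0000, 3.0000, 2.0000).
r_{22} = ‖u_2‖ = 4.1231.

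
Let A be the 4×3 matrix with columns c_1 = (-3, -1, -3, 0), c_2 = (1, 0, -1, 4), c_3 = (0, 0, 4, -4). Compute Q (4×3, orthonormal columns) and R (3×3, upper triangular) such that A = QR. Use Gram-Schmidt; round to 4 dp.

Q = [[-0.6882, 0.2357, -0.5285], [-0.2294, 0.0000, -0.4259], [-0.6882, -0.2357, 0.6704], [0.0000, 0.9428, 0.2997]], R = [[4.3589, 0.0000, -2.7530], [0.0000, 4.2426, -4.7140], [0.0000, 0.0000, 1.4828]]

c_1 = (-3, -1, -3, 0); ‖c_1‖ = 4.3589, so e_1 = (-0.6882, -0.2294, -0.6882, 0.0000).
e_1·c_2 = (-0.6882)·1 + (-0.2294)·0 + (-0.6882)·(-1) + 0.0000·4 = 0.0000.
u_2 = c_2 + 0.0000·e_1 = (1.0000, 0.0000, -1.0000, 4.0000).
‖u_2‖ = 4.2426, so e_2 = (0.2357, 0.0000, -0.2357, 0.9428).
e_1·c_3 = (-0.6882)·0 + (-0.2294)·0 + (-0.6882)·4 + 0.0000·(-4) = -2.7530; e_2·c_3 = 0.2357·0 + 0.0000·0 + (-0.2357)·4 + 0.9428·(-4) = -4.7140.
u_3 = c_3 + 2.7530·e_1 + 4.7140·e_2 = (-0.7836, -0.6316, 0.9942, 0.4444).
‖u_3‖ = 1.4828, so e_3 = (-0.5285, -0.4259, 0.6704, 0.2997).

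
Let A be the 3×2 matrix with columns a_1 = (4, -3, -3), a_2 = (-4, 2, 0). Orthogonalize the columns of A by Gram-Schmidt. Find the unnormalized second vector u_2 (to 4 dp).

u_2 = (-1.4118, 0.0588, -1.9412)

a_1 = (4, -3, -3); ‖a_1‖ = 5.8310, so e_1 = (0.6860, -0.5145, -0.5145).
e_1·a_2 = 0.6860·(-4) + (-0.5145)·2 + (-0.5145)·0 = -3.7730.
u_2 = a_2 + 3.7730·e_1 = (-1.4118, 0.0588, -1.9412).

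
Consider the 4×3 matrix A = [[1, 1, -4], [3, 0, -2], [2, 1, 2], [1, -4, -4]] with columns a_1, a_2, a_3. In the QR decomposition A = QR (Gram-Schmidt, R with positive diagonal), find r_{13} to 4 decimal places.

e_1 = a_1/‖a_1‖ = (1, 3, 2, 1)/3.8730 = (0.2582, 0.7746, 0.5164, 0.2582).
r_{13} = e_1·a_3 = -2.5820.

r_{13} = -2.5820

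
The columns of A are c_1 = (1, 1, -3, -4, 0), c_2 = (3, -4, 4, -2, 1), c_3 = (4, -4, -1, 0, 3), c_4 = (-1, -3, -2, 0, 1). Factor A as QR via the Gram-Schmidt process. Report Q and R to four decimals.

c_1 = (1, 1, -3, -4, 0); ‖c_1‖ = 5.1962, so q_1 = (0.1925, 0.1925, -0.5774, -0.7698, 0.0000).
q_1·c_2 = 0.1925·3 + 0.1925·(-4) + (-0.5774)·4 + (-0.7698)·(-2) + 0.0000·1 = -0.9623.
u_2 = c_2 + 0.9623·q_1 = (3.1852, -3.8148, 3.4444, -2.7407, 1.0000).
‖u_2‖ = 6.7137, so q_2 = (0.4744, -0.5682, 0.5130, -0.4082, 0.1489).
q_1·c_3 = 0.1925·4 + 0.1925·(-4) + (-0.5774)·(-1) + (-0.7698)·0 + 0.0000·3 = 0.5774; q_2·c_3 = 0.4744·4 + (-0.5682)·(-4) + 0.5130·(-1) + (-0.4082)·0 + 0.1489·3 = 4.1044.
u_3 = c_3 − 0.5774·q_1 − 4.1044·q_2 = (1.9417, -1.7790, -2.7724, 2.1200, 2.3887).
‖u_3‖ = 4.9821, so q_3 = (0.3897, -0.3571, -0.5565, 0.4255, 0.4795).
q_1·c_4 = 0.1925·(-1) + 0.1925·(-3) + (-0.5774)·(-2) + (-0.7698)·0 + 0.0000·1 = 0.3849; q_2·c_4 = 0.4744·(-1) + (-0.5682)·(-3) + 0.5130·(-2) + (-0.4082)·0 + 0.1489·1 = 0.3531; q_3·c_4 = 0.3897·(-1) + (-0.3571)·(-3) + (-0.5565)·(-2) + 0.4255·0 + 0.4795·1 = 2.2739.
u_4 = c_4 − 0.3849·q_1 − 0.3531·q_2 − 2.2739·q_3 = (-2.1278, -2.0615, -0.6935, -0.5272, -0.1428).
‖u_4‖ = 3.0914, so q_4 = (-0.6883, -0.6669, -0.2243, -0.1705, -0.0462).

Q = [[0.1925, 0.4744, 0.3897, -0.6883], [0.1925, -0.5682, -0.3571, -0.6669], [-0.5774, 0.5130, -0.5565, -0.2243], [-0.7698, -0.4082, 0.4255, -0.1705], [0.0000, 0.1489, 0.4795, -0.0462]], R = [[5.1962, -0.9623, 0.5774, 0.3849], [0.0000, 6.7137, 4.1044, 0.3531], [0.0000, 0.0000, 4.9821, 2.2739], [0.0000, 0.0000, 0.0000, 3.0914]]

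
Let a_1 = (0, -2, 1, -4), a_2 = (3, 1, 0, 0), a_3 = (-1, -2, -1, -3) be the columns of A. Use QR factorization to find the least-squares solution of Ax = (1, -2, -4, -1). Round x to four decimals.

e_1 = a_1/‖a_1‖ = (0, -2, 1, -4)/4.5826 = (0.0000, -0.4364, 0.2182, -0.8729).
r_{12} = e_1·a_2 = -0.4364.
u_2 = a_2 + 0.4364·e_1 = (3.0000, 0.8095, 0.0952, -0.3810).
‖u_2‖ = 3.1320, so e_2 = (0.9578, 0.2585, 0.0304, -0.1216).
r_{13} = e_1·a_3 = 3.2733; r_{23} = e_2·a_3 = -1.1403.
u_3 = a_3 − 3.2733·e_1 + 1.1403·e_2 = (0.0922, -0.2767, -1.6796, -0.2816).
‖u_3‖ = 1.7278, so e_3 = (0.0534, -0.1601, -0.9721, -0.1630).
Qᵀb = (0.8729, 0.4409, 4.4250).
Back-substitute: x_3 = 4.4250/1.7278 = 2.5610.
x_2 = (0.4409 + 1.1403·2.5610)/3.1320 = 1.0732.
x_1 = (0.8729 + 0.4364·1.0732 − 3.2733·2.5610)/4.5826 = -1.5366.

x = (-1.5366, 1.0732, 2.5610)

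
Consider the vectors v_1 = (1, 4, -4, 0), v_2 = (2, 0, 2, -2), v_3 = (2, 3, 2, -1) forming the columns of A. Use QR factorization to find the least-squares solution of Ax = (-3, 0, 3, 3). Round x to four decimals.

e_1 = v_1/‖v_1‖ = (1, 4, -4, 0)/5.7446 = (0.1741, 0.6963, -0.6963, 0.0000).
r_{12} = e_1·v_2 = -1.0445.
u_2 = v_2 + 1.0445·e_1 = (2.1818, 0.7273, 1.2727, -2.0000).
‖u_2‖ = 3.3029, so e_2 = (0.6606, 0.2202, 0.3853, -0.6055).
r_{13} = e_1·v_3 = 1.0445; r_{23} = e_2·v_3 = 3.3579.
u_3 = v_3 − 1.0445·e_1 − 3.3579·e_2 = (-0.4000, 1.5333, 1.4333, 1.0333).
‖u_3‖ = 2.3735, so e_3 = (-0.1685, 0.6460, 0.6039, 0.4354).
Qᵀb = (-2.6112, -2.6423, 3.6234).
Back-substitute: x_3 = 3.6234/2.3735 = 1.5266.
x_2 = (-2.6423 − 3.3579·1.5266)/3.3029 = -2.3521.
x_1 = (-2.6112 + 1.0445·(-2.3521) − 1.0445·1.5266)/5.7446 = -1.1598.

x = (-1.1598, -2.3521, 1.5266)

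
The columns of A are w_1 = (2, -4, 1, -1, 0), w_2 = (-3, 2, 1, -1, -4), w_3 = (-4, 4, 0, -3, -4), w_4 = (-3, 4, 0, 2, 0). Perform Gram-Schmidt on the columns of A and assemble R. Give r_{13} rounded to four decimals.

r_{13} = -4.4772

e_1 = w_1/‖w_1‖ = (2, -4, 1, -1, 0)/4.6904 = (0.4264, -0.8528, 0.2132, -0.2132, 0.0000).
r_{13} = e_1·w_3 = -4.4772.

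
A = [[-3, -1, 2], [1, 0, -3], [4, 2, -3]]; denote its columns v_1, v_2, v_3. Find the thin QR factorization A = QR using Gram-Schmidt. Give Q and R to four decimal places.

q_1 = v_1/‖v_1‖ = (-3, 1, 4)/5.0990 = (-0.5883, 0.1961, 0.7845).
r_{12} = q_1·v_2 = 2.1573.
u_2 = v_2 − 2.1573·q_1 = (0.2692, -0.4231, 0.3077).
‖u_2‖ = 0.5883, so q_2 = (0.4576, -0.7191, 0.5230).
r_{13} = q_1·v_3 = -4.1184; r_{23} = q_2·v_3 = 1.5036.
u_3 = v_3 + 4.1184·q_1 − 1.5036·q_2 = (-1.1111, -1.1111, -0.5556).
‖u_3‖ = 1.6667, so q_3 = (-0.6667, -0.6667, -0.3333).

Q = [[-0.5883, 0.4576, -0.6667], [0.1961, -0.7191, -0.6667], [0.7845, 0.5230, -0.3333]], R = [[5.0990, 2.1573, -4.1184], [0.0000, 0.5883, 1.5036], [0.0000, 0.0000, 1.6667]]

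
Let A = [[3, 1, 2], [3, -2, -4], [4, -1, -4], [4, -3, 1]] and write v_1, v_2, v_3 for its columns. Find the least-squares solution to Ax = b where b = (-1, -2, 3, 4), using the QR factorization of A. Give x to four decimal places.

x = (0.1875, -0.7542, 0.2614)

v_1 = (3, 3, 4, 4); ‖v_1‖ = 7.0711, so q_1 = (0.4243, 0.4243, 0.5657, 0.5657).
q_1·v_2 = 0.4243·1 + 0.4243·(-2) + 0.5657·(-1) + 0.5657·(-3) = -2.6870.
u_2 = v_2 + 2.6870·q_1 = (2.1400, -0.8600, 0.5200, -1.4800).
‖u_2‖ = 2.7893, so q_2 = (0.7672, -0.3083, 0.1864, -0.5306).
q_1·v_3 = 0.4243·2 + 0.4243·(-4) + 0.5657·(-4) + 0.5657·1 = -2.5456; q_2·v_3 = 0.7672·2 + (-0.3083)·(-4) + 0.1864·(-4) + (-0.5306)·1 = 1.4914.
u_3 = v_3 + 2.5456·q_1 − 1.4914·q_2 = (1.9357, -2.4602, -2.8380, 3.2314).
‖u_3‖ = 5.3194, so q_3 = (0.3639, -0.4625, -0.5335, 0.6075).
Qᵀb = (2.6870, -1.7137, 1.3904).
Back-substitute: x_3 = 1.3904/5.3194 = 0.2614.
x_2 = (-1.7137 − 1.4914·0.2614)/2.7893 = -0.7542.
x_1 = (2.6870 + 2.6870·(-0.7542) + 2.5456·0.2614)/7.0711 = 0.1875.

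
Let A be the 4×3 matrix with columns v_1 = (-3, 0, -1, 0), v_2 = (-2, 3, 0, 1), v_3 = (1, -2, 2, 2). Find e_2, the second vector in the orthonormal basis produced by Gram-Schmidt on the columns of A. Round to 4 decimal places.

e_1 = v_1/‖v_1‖ = (-3, 0, -1, 0)/3.1623 = (-0.9487, 0.0000, -0.3162, 0.0000).
r_{12} = e_1·v_2 = 1.8974.
u_2 = v_2 − 1.8974·e_1 = (-0.2000, 3.0000, 0.6000, 1.0000).
‖u_2‖ = 3.2249, so e_2 = (-0.0620, 0.9303, 0.1861, 0.3101).

e_2 = (-0.0620, 0.9303, 0.1861, 0.3101)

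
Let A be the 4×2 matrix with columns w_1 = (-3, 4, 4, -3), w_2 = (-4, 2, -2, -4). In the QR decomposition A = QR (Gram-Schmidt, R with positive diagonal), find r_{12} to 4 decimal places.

r_{12} = 3.3941

w_1 = (-3, 4, 4, -3); ‖w_1‖ = 7.0711, so e_1 = (-0.4243, 0.5657, 0.5657, -0.4243).
r_{12} = e_1·w_2 = 3.3941.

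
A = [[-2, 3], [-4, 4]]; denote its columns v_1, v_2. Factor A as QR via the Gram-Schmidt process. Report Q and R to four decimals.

v_1 = (-2, -4); ‖v_1‖ = 4.4721, so q_1 = (-0.4472, -0.8944).
q_1·v_2 = (-0.4472)·3 + (-0.8944)·4 = -4.9193.
u_2 = v_2 + 4.9193·q_1 = (0.8000, -0.4000).
‖u_2‖ = 0.8944, so q_2 = (0.8944, -0.4472).

Q = [[-0.4472, 0.8944], [-0.8944, -0.4472]], R = [[4.4721, -4.9193], [0.0000, 0.8944]]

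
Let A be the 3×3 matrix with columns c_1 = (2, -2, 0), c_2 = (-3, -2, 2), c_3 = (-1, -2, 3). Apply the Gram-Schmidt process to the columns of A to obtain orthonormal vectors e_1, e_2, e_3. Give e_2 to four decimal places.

c_1 = (2, -2, 0); ‖c_1‖ = 2.8284, so e_1 = (0.7071, -0.7071, 0.0000).
e_1·c_2 = 0.7071·(-3) + (-0.7071)·(-2) + 0.0000·2 = -0.7071.
u_2 = c_2 + 0.7071·e_1 = (-2.5000, -2.5000, 2.0000).
‖u_2‖ = 4.0620, so e_2 = (-0.6155, -0.6155, 0.4924).

e_2 = (-0.6155, -0.6155, 0.4924)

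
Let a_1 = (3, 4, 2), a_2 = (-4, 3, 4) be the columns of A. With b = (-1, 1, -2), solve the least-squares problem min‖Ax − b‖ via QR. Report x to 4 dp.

a_1 = (3, 4, 2); ‖a_1‖ = 5.3852, so q_1 = (0.5571, 0.7428, 0.3714).
q_1·a_2 = 0.5571·(-4) + 0.7428·3 + 0.3714·4 = 1.4856.
u_2 = a_2 − 1.4856·q_1 = (-4.8276, 1.8966, 3.4483).
‖u_2‖ = 6.2284, so q_2 = (-0.7751, 0.3045, 0.5536).
Qᵀb = (-0.5571, -0.0277).
Back-substitute: x_2 = -0.0277/6.2284 = -0.0044.
x_1 = (-0.5571 − 1.4856·(-0.0044))/5.3852 = -0.1022.

x = (-0.1022, -0.0044)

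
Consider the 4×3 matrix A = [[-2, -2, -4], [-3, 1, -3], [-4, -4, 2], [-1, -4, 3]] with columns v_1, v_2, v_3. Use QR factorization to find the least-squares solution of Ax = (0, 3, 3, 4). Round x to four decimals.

e_1 = v_1/‖v_1‖ = (-2, -3, -4, -1)/5.4772 = (-0.3651, -0.5477, -0.7303, -0.1826).
r_{12} = e_1·v_2 = 3.8341.
u_2 = v_2 − 3.8341·e_1 = (-0.6000, 3.1000, -1.2000, -3.3000).
‖u_2‖ = 4.7223, so e_2 = (-0.1271, 0.6565, -0.2541, -0.6988).
r_{13} = e_1·v_3 = 1.0954; r_{23} = e_2·v_3 = -4.0658.
u_3 = v_3 − 1.0954·e_1 + 4.0658·e_2 = (-4.1166, 0.2691, 1.7668, 0.3587).
‖u_3‖ = 4.5021, so e_3 = (-0.9144, 0.0598, 0.3924, 0.0797).
Qᵀb = (-4.5644, -1.5882, 1.6753).
Back-substitute: x_3 = 1.6753/4.5021 = 0.3721.
x_2 = (-1.5882 + 4.0658·0.3721)/4.7223 = -0.0159.
x_1 = (-4.5644 − 3.8341·(-0.0159) − 1.0954·0.3721)/5.4772 = -0.8966.

x = (-0.8966, -0.0159, 0.3721)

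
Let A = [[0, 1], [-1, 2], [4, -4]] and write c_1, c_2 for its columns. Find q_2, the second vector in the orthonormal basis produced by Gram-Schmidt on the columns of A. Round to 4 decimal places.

q_2 = (0.7177, 0.6755, 0.1689)

c_1 = (0, -1, 4); ‖c_1‖ = 4.1231, so q_1 = (0.0000, -0.2425, 0.9701).
q_1·c_2 = 0.0000·1 + (-0.2425)·2 + 0.9701·(-4) = -4.3656.
u_2 = c_2 + 4.3656·q_1 = (1.0000, 0.9412, 0.2353).
‖u_2‖ = 1.3933, so q_2 = (0.7177, 0.6755, 0.1689).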